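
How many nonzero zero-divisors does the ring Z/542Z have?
Z/542Z has 271 nonzero zero-divisors

In Z/542Z each nonzero element is either a unit (gcd with 542 is 1) or a zero-divisor (gcd > 1). The number of units is φ(542): factorise 542 = 2 · 271, so φ(542) = (2 − 1) · (271 − 1) = 1 · 270 = 270. The nonzero elements number 542 − 1 = 541. Hence the nonzero zero-divisors number 541 − 270 = 271.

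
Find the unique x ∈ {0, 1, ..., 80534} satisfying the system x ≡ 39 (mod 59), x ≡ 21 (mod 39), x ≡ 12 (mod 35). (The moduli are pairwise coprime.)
x ≡ 25527 (mod 80535); the representative in [0, 80535) is 25527

The moduli 59, 39, 35 are pairwise coprime, so by the CRT there is a unique solution mod 59·39·35 = 80535.
Solve by successive substitution. Start with x ≡ 39 (mod 59).
  Combine with x ≡ 21 (mod 39): write x = 39 + 59·t and require 39 + 59·t ≡ 21 (mod 39), i.e. 59·t ≡ 21 − 39 ≡ 21 (mod 39). Since 59^(−1) ≡ 2 (mod 39) (59 ≡ 20 (mod 39)), t ≡ 2·21 ≡ 3 (mod 39). So x ≡ 39 + 59·3 = 216 (mod 2301).
  Combine with x ≡ 12 (mod 35): write x = 216 + 2301·t and require 216 + 2301·t ≡ 12 (mod 35), i.e. 2301·t ≡ 12 − 216 ≡ 6 (mod 35). Since 2301^(−1) ≡ 31 (mod 35) (2301 ≡ 26 (mod 35)), t ≡ 31·6 ≡ 11 (mod 35). So x ≡ 216 + 2301·11 = 25527 (mod 80535).
Unique solution in [0, 80535): x = 25527.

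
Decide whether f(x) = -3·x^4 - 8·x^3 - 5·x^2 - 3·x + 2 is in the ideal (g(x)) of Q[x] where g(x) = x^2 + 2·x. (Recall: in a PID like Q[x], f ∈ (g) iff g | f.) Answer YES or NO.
In Q[x] the ideal (g) consists of all multiples of g, so f ∈ (g) iff g | f, i.e. iff the remainder of f on division by g is 0. Divide f by g (g is monic, so eliminate the leading term of the running remainder at each step):
  leading term -3·x^4: subtract (-3·x^2)·g(x) = -3·x^4 - 6·x^3, leaving -2·x^3 - 5·x^2 - 3·x + 2
  leading term -2·x^3: subtract (-2·x)·g(x) = -2·x^3 - 4·x^2, leaving -x^2 - 3·x + 2
  leading term -x^2: subtract (-1)·g(x) = -x^2 - 2·x, leaving 2 - x
The remainder r(x) = 2 - x ≠ 0 (and deg r < deg g), so g ∤ f, i.e. f ∉ (g).

Final answer: NO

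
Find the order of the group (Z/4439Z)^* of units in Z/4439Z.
(Z/4439Z)^* consists of the classes a with gcd(a, 4439) = 1, so its order is φ(4439). φ is multiplicative, with φ(p^e) = p^e − p^(e−1). Factorise 4439 = 23 · 193. Then
  φ(4439) = (23 − 1) · (193 − 1) = 22 · 192 = 4224.
Thus |(Z/4439Z)^*| = 4224.

Final answer: |(Z/4439Z)^*| = 4224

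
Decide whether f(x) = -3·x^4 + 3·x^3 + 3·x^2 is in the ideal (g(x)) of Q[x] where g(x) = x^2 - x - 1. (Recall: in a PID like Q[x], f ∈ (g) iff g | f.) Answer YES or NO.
In Q[x] the ideal (g) consists of all multiples of g, so f ∈ (g) iff g | f, i.e. iff the remainder of f on division by g is 0. Divide f by g (g is monic, so eliminate the leading term of the running remainder at each step):
  leading term -3·x^4: subtract (-3·x^2)·g(x) = -3·x^4 + 3·x^3 + 3·x^2, leaving 0
The remainder is 0, so f(x) = g(x) · h(x) with h(x) = -3·x^2. Hence g | f, i.e. f ∈ (g).

Final answer: YES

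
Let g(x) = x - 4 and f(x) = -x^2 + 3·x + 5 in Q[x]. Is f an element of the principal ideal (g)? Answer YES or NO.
In Q[x] the ideal (g) consists of all multiples of g, so f ∈ (g) iff g | f, i.e. iff the remainder of f on division by g is 0. Divide f by g (g is monic, so eliminate the leading term of the running remainder at each step):
  leading term -x^2: subtract (-x)·g(x) = -x^2 + 4·x, leaving 5 - x
  leading term -x: subtract (-1)·g(x) = 4 - x, leaving 1
The remainder r(x) = 1 ≠ 0 (and deg r < deg g), so g ∤ f, i.e. f ∉ (g).

Final answer: NO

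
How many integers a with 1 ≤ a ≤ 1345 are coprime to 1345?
The number of a ∈ {1, ..., 1345} with gcd(a, 1345) = 1 is by definition Euler's totient φ(1345). φ is multiplicative, with φ(p^e) = p^e − p^(e−1). Factorise 1345 = 5 · 269. Then
  φ(1345) = (5 − 1) · (269 − 1) = 4 · 268 = 1072.
So there are 1072 such integers.

Final answer: 1072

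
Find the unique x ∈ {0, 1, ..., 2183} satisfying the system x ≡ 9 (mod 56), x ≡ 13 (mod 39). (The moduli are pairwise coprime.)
x ≡ 793 (mod 2184); the representative in [0, 2184) is 793

The moduli 56, 39 are pairwise coprime, so by the CRT there is a unique solution mod 56·39 = 2184.
Solve by successive substitution. Start with x ≡ 9 (mod 56).
  Combine with x ≡ 13 (mod 39): write x = 9 + 56·t and require 9 + 56·t ≡ 13 (mod 39), i.e. 56·t ≡ 13 − 9 ≡ 4 (mod 39). Since 56^(−1) ≡ 23 (mod 39) (56 ≡ 17 (mod 39)), t ≡ 23·4 ≡ 14 (mod 39). So x ≡ 9 + 56·14 = 793 (mod 2184).
Unique solution in [0, 2184): x = 793.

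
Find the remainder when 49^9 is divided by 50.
Use repeated squaring. Binary(9) = 1001. Walk through the bits of the exponent 9 left-to-right: at each bit after the leading one, square the running value, then multiply by 49 if the bit is 1 (always reducing mod 50):
  bit 1 = 1 (leading): start with 49.
  bit 2 = 0: square 49^2 = 2401 ≡ 1 (mod 50).
  bit 3 = 0: square 1^2 = 1 (mod 50).
  bit 4 = 1: square 1^2 = 1; bit is 1, so multiply 1·49 = 49 (mod 50).
Final value: 49^9 ≡ 49 (mod 50).

Final answer: 49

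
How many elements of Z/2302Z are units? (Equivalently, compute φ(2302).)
Z/2302Z has φ(2302) = 1150 units

An element a ∈ Z/2302Z is a unit iff gcd(a, 2302) = 1, so the number of units is φ(2302). φ is multiplicative, with φ(p^e) = p^e − p^(e−1). Factorise 2302 = 2 · 1151. Then
  φ(2302) = (2 − 1) · (1151 − 1) = 1 · 1150 = 1150.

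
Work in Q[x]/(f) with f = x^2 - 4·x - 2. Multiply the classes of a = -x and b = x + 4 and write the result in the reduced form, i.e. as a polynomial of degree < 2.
a · b ≡ -8·x - 2 (mod f(x))

First multiply in Q[x] without reducing: a · b = -x^2 - 4·x. Now divide by f(x) = x^2 - 4·x - 2, eliminating the leading term at each step:
  leading term -x^2: subtract (-1)·f(x) = -x^2 + 4·x + 2, leaving -8·x - 2
The degree is now < 2, so this is the remainder. Hence a · b ≡ -8·x - 2 in Q[x]/(f).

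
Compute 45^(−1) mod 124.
45^(−1) ≡ 113 (mod 124)

Apply the extended Euclidean algorithm to (124, 45), tracking rows (r, s, t) with s·124 + t·45 = r. Each division r_prev = q·r_cur + r_new produces the new row as (previous row) − q·(current row):
  row A: (124, 1, 0)   [1·124 + 0·45 = 124]
  row B: (45, 0, 1)   [0·124 + 1·45 = 45]
  124 = 2·45 + 34   → row C = row A − 2·row B = (34, 1, −2)   [check: 1·124 − 2·45 = 34]
  45 = 1·34 + 11   → row D = row B − 1·row C = (11, −1, 3)   [check: −1·124 + 3·45 = 11]
  34 = 3·11 + 1   → row E = row C − 3·row D = (1, 4, −11)   [check: 4·124 − 11·45 = 1]
  11 = 11·1 + 0   → remainder 0, stop. gcd = 1 (last nonzero row E).
The gcd is 1, so 45 is invertible mod 124. The last nonzero row gives 4·124 − 11·45 = 1, so t = −11. So 45^(−1) ≡ −11 ≡ 113 (mod 124). Verify: 45 · 113 = 5085 ≡ 1 (mod 124). ✓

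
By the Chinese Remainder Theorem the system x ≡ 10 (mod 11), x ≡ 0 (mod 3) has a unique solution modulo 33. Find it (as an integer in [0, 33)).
x ≡ 21 (mod 33); the representative in [0, 33) is 21

The moduli 11, 3 are pairwise coprime, so by the CRT there is a unique solution mod 11·3 = 33.
Solve by successive substitution. Start with x ≡ 10 (mod 11).
  Combine with x ≡ 0 (mod 3): write x = 10 + 11·t and require 10 + 11·t ≡ 0 (mod 3), i.e. 11·t ≡ 0 − 10 ≡ 2 (mod 3). Since 11^(−1) ≡ 2 (mod 3) (11 ≡ 2 (mod 3)), t ≡ 2·2 ≡ 1 (mod 3). So x ≡ 10 + 11·1 = 21 (mod 33).
Unique solution in [0, 33): x = 21.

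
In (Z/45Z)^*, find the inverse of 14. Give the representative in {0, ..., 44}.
14^(−1) ≡ 29 (mod 45)

Apply the extended Euclidean algorithm to (45, 14), tracking rows (r, s, t) with s·45 + t·14 = r. Each division r_prev = q·r_cur + r_new produces the new row as (previous row) − q·(current row):
  row A: (45, 1, 0)   [1·45 + 0·14 = 45]
  row B: (14, 0, 1)   [0·45 + 1·14 = 14]
  45 = 3·14 + 3   → row C = row A − 3·row B = (3, 1, −3)   [check: 1·45 − 3·14 = 3]
  14 = 4·3 + 2   → row D = row B − 4·row C = (2, −4, 13)   [check: −4·45 + 13·14 = 2]
  3 = 1·2 + 1   → row E = row C − 1·row D = (1, 5, −16)   [check: 5·45 − 16·14 = 1]
  2 = 2·1 + 0   → remainder 0, stop. gcd = 1 (last nonzero row E).
The gcd is 1, so 14 is invertible mod 45. The last nonzero row gives 5·45 − 16·14 = 1, so t = −16. So 14^(−1) ≡ −16 ≡ 29 (mod 45). Verify: 14 · 29 = 406 ≡ 1 (mod 45). ✓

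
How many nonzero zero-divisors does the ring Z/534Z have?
Z/534Z has 357 nonzero zero-divisors

In Z/534Z each nonzero element is either a unit (gcd with 534 is 1) or a zero-divisor (gcd > 1). The number of units is φ(534): factorise 534 = 2 · 3 · 89, so φ(534) = (2 − 1) · (3 − 1) · (89 − 1) = 1 · 2 · 88 = 176. The nonzero elements number 534 − 1 = 533. Hence the nonzero zero-divisors number 533 − 176 = 357.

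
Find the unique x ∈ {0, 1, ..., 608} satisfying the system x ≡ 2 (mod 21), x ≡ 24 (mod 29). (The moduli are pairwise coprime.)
x ≡ 401 (mod 609); the representative in [0, 609) is 401

The moduli 21, 29 are pairwise coprime, so by the CRT there is a unique solution mod 21·29 = 609.
Solve by successive substitution. Start with x ≡ 2 (mod 21).
  Combine with x ≡ 24 (mod 29): write x = 2 + 21·t and require 2 + 21·t ≡ 24 (mod 29), i.e. 21·t ≡ 24 − 2 ≡ 22 (mod 29). Since 21^(−1) ≡ 18 (mod 29), t ≡ 18·22 ≡ 19 (mod 29). So x ≡ 2 + 21·19 = 401 (mod 609).
Unique solution in [0, 609): x = 401.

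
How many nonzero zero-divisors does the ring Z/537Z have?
Z/537Z has 180 nonzero zero-divisors

In Z/537Z each nonzero element is either a unit (gcd with 537 is 1) or a zero-divisor (gcd > 1). The number of units is φ(537): factorise 537 = 3 · 179, so φ(537) = (3 − 1) · (179 − 1) = 2 · 178 = 356. The nonzero elements number 537 − 1 = 536. Hence the nonzero zero-divisors number 536 − 356 = 180.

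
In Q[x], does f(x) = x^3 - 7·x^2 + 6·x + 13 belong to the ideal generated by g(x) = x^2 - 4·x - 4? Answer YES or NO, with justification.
In Q[x] the ideal (g) consists of all multiples of g, so f ∈ (g) iff g | f, i.e. iff the remainder of f on division by g is 0. Divide f by g (g is monic, so eliminate the leading term of the running remainder at each step):
  leading term x^3: subtract (x)·g(x) = x^3 - 4·x^2 - 4·x, leaving -3·x^2 + 10·x + 13
  leading term -3·x^2: subtract (-3)·g(x) = -3·x^2 + 12·x + 12, leaving 1 - 2·x
The remainder r(x) = 1 - 2·x ≠ 0 (and deg r < deg g), so g ∤ f, i.e. f ∉ (g).

Final answer: NO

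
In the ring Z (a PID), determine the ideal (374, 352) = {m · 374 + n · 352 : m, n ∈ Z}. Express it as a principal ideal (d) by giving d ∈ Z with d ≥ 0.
(374, 352) = (22); d = 22

In the PID Z, (a, b) is generated by gcd(a, b). Compute gcd(374, 352) with the extended Euclidean algorithm, tracking rows (r, s, t) with s·374 + t·352 = r:
  row A: (374, 1, 0)   [1·374 + 0·352 = 374]
  row B: (352, 0, 1)   [0·374 + 1·352 = 352]
  374 = 1·352 + 22   → row C = row A − 1·row B = (22, 1, −1)   [check: 1·374 − 1·352 = 22]
  352 = 16·22 + 0   → remainder 0, stop. gcd = 22 (last nonzero row C).
So gcd(374, 352) = 22, with Bézout identity 1·374 − 1·352 = 22. Containment (⊇): the Bézout identity exhibits 22 as an element of (374, 352), giving (22) ⊆ (374, 352). Containment (⊆): since 22 | 374 and 22 | 352 (374 = 22·17, 352 = 22·16), every Z-linear combination of 374 and 352 is divisible by 22, so (374, 352) ⊆ (22). Therefore (374, 352) = (22), d = 22.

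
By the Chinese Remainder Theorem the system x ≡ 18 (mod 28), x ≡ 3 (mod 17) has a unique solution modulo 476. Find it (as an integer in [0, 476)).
x ≡ 326 (mod 476); the representative in [0, 476) is 326

The moduli 28, 17 are pairwise coprime, so by the CRT there is a unique solution mod 28·17 = 476.
Solve by successive substitution. Start with x ≡ 18 (mod 28).
  Combine with x ≡ 3 (mod 17): write x = 18 + 28·t and require 18 + 28·t ≡ 3 (mod 17), i.e. 28·t ≡ 3 − 18 ≡ 2 (mod 17). Since 28^(−1) ≡ 14 (mod 17) (28 ≡ 11 (mod 17)), t ≡ 14·2 ≡ 11 (mod 17). So x ≡ 18 + 28·11 = 326 (mod 476).
Unique solution in [0, 476): x = 326.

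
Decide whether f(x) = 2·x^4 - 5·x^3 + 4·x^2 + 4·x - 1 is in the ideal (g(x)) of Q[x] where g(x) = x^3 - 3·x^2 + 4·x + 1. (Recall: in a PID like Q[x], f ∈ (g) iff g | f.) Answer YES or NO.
NO

In Q[x] the ideal (g) consists of all multiples of g, so f ∈ (g) iff g | f, i.e. iff the remainder of f on division by g is 0. Divide f by g (g is monic, so eliminate the leading term of the running remainder at each step):
  leading term 2·x^4: subtract (2·x)·g(x) = 2·x^4 - 6·x^3 + 8·x^2 + 2·x, leaving x^3 - 4·x^2 + 2·x - 1
  leading term x^3: subtract (1)·g(x) = x^3 - 3·x^2 + 4·x + 1, leaving -x^2 - 2·x - 2
The remainder r(x) = -x^2 - 2·x - 2 ≠ 0 (and deg r < deg g), so g ∤ f, i.e. f ∉ (g).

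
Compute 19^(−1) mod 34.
19^(−1) ≡ 9 (mod 34)

Apply the extended Euclidean algorithm to (34, 19), tracking rows (r, s, t) with s·34 + t·19 = r. Each division r_prev = q·r_cur + r_new produces the new row as (previous row) − q·(current row):
  row A: (34, 1, 0)   [1·34 + 0·19 = 34]
  row B: (19, 0, 1)   [0·34 + 1·19 = 19]
  34 = 1·19 + 15   → row C = row A − 1·row B = (15, 1, −1)   [check: 1·34 − 1·19 = 15]
  19 = 1·15 + 4   → row D = row B − 1·row C = (4, −1, 2)   [check: −1·34 + 2·19 = 4]
  15 = 3·4 + 3   → row E = row C − 3·row D = (3, 4, −7)   [check: 4·34 − 7·19 = 3]
  4 = 1·3 + 1   → row F = row D − 1·row E = (1, −5, 9)   [check: −5·34 + 9·19 = 1]
  3 = 3·1 + 0   → remainder 0, stop. gcd = 1 (last nonzero row F).
The gcd is 1, so 19 is invertible mod 34. The last nonzero row gives −5·34 + 9·19 = 1, so t = 9. So 19^(−1) ≡ 9 (mod 34). Verify: 19 · 9 = 171 ≡ 1 (mod 34). ✓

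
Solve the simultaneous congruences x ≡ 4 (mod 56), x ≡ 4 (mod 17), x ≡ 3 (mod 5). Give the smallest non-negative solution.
x ≡ 1908 (mod 4760); the representative in [0, 4760) is 1908

The moduli 56, 17, 5 are pairwise coprime, so by the CRT there is a unique solution mod 56·17·5 = 4760.
Solve by successive substitution. Start with x ≡ 4 (mod 56).
  Combine with x ≡ 4 (mod 17): write x = 4 + 56·t and require 4 + 56·t ≡ 4 (mod 17), i.e. 56·t ≡ 4 − 4 ≡ 0 (mod 17). Since 56^(−1) ≡ 7 (mod 17) (56 ≡ 5 (mod 17)), t ≡ 7·0 ≡ 0 (mod 17). So x ≡ 4 + 56·0 = 4 (mod 952).
  Combine with x ≡ 3 (mod 5): write x = 4 + 952·t and require 4 + 952·t ≡ 3 (mod 5), i.e. 952·t ≡ 3 − 4 ≡ 4 (mod 5). Since 952^(−1) ≡ 3 (mod 5) (952 ≡ 2 (mod 5)), t ≡ 3·4 ≡ 2 (mod 5). So x ≡ 4 + 952·2 = 1908 (mod 4760).
Unique solution in [0, 4760): x = 1908.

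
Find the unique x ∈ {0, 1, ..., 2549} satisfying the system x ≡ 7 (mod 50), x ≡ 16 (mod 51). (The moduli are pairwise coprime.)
x ≡ 2107 (mod 2550); the representative in [0, 2550) is 2107

The moduli 50, 51 are pairwise coprime, so by the CRT there is a unique solution mod 50·51 = 2550.
Solve by successive substitution. Start with x ≡ 7 (mod 50).
  Combine with x ≡ 16 (mod 51): write x = 7 + 50·t and require 7 + 50·t ≡ 16 (mod 51), i.e. 50·t ≡ 16 − 7 ≡ 9 (mod 51). Since 50^(−1) ≡ 50 (mod 51), t ≡ 50·9 ≡ 42 (mod 51). So x ≡ 7 + 50·42 = 2107 (mod 2550).
Unique solution in [0, 2550): x = 2107.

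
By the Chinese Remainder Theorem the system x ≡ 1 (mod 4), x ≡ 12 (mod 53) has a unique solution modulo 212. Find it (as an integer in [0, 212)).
x ≡ 65 (mod 212); the representative in [0, 212) is 65

The moduli 4, 53 are pairwise coprime, so by the CRT there is a unique solution mod 4·53 = 212.
Solve by successive substitution. Start with x ≡ 1 (mod 4).
  Combine with x ≡ 12 (mod 53): write x = 1 + 4·t and require 1 + 4·t ≡ 12 (mod 53), i.e. 4·t ≡ 12 − 1 ≡ 11 (mod 53). Since 4^(−1) ≡ 40 (mod 53), t ≡ 40·11 ≡ 16 (mod 53). So x ≡ 1 + 4·16 = 65 (mod 212).
Unique solution in [0, 212): x = 65.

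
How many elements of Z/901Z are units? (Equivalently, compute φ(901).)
Z/901Z has φ(901) = 832 units

An element a ∈ Z/901Z is a unit iff gcd(a, 901) = 1, so the number of units is φ(901). φ is multiplicative, with φ(p^e) = p^e − p^(e−1). Factorise 901 = 17 · 53. Then
  φ(901) = (17 − 1) · (53 − 1) = 16 · 52 = 832.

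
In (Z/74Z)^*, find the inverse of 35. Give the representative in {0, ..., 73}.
35^(−1) ≡ 55 (mod 74)

Apply the extended Euclidean algorithm to (74, 35), tracking rows (r, s, t) with s·74 + t·35 = r. Each division r_prev = q·r_cur + r_new produces the new row as (previous row) − q·(current row):
  row A: (74, 1, 0)   [1·74 + 0·35 = 74]
  row B: (35, 0, 1)   [0·74 + 1·35 = 35]
  74 = 2·35 + 4   → row C = row A − 2·row B = (4, 1, −2)   [check: 1·74 − 2·35 = 4]
  35 = 8·4 + 3   → row D = row B − 8·row C = (3, −8, 17)   [check: −8·74 + 17·35 = 3]
  4 = 1·3 + 1   → row E = row C − 1·row D = (1, 9, −19)   [check: 9·74 − 19·35 = 1]
  3 = 3·1 + 0   → remainder 0, stop. gcd = 1 (last nonzero row E).
The gcd is 1, so 35 is invertible mod 74. The last nonzero row gives 9·74 − 19·35 = 1, so t = −19. So 35^(−1) ≡ −19 ≡ 55 (mod 74). Verify: 35 · 55 = 1925 ≡ 1 (mod 74). ✓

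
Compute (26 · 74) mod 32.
Reduce the factors first: 74 ≡ 10 (mod 32), so 26 · 74 ≡ 26 · 10 (mod 32). 26 · 10 = 260. Dividing by 32: 260 = 8·32 + 4. So (26 · 74) mod 32 = 4.

Final answer: 4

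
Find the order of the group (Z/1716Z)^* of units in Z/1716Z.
(Z/1716Z)^* consists of the classes a with gcd(a, 1716) = 1, so its order is φ(1716). φ is multiplicative, with φ(p^e) = p^e − p^(e−1). Factorise 1716 = 2^2 · 3 · 11 · 13. Then
  φ(1716) = (2^2 − 2^1) · (3 − 1) · (11 − 1) · (13 − 1) = 2 · 2 · 10 · 12 = 480.
Thus |(Z/1716Z)^*| = 480.

Final answer: |(Z/1716Z)^*| = 480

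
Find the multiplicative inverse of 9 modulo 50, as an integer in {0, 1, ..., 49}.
9^(−1) ≡ 39 (mod 50)

Apply the extended Euclidean algorithm to (50, 9), tracking rows (r, s, t) with s·50 + t·9 = r. Each division r_prev = q·r_cur + r_new produces the new row as (previous row) − q·(current row):
  row A: (50, 1, 0)   [1·50 + 0·9 = 50]
  row B: (9, 0, 1)   [0·50 + 1·9 = 9]
  50 = 5·9 + 5   → row C = row A − 5·row B = (5, 1, −5)   [check: 1·50 − 5·9 = 5]
  9 = 1·5 + 4   → row D = row B − 1·row C = (4, −1, 6)   [check: −1·50 + 6·9 = 4]
  5 = 1·4 + 1   → row E = row C − 1·row D = (1, 2, −11)   [check: 2·50 − 11·9 = 1]
  4 = 4·1 + 0   → remainder 0, stop. gcd = 1 (last nonzero row E).
The gcd is 1, so 9 is invertible mod 50. The last nonzero row gives 2·50 − 11·9 = 1, so t = −11. So 9^(−1) ≡ −11 ≡ 39 (mod 50). Verify: 9 · 39 = 351 ≡ 1 (mod 50). ✓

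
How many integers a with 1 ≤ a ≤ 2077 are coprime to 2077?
The number of a ∈ {1, ..., 2077} with gcd(a, 2077) = 1 is by definition Euler's totient φ(2077). φ is multiplicative, with φ(p^e) = p^e − p^(e−1). Factorise 2077 = 31 · 67. Then
  φ(2077) = (31 − 1) · (67 − 1) = 30 · 66 = 1980.
So there are 1980 such integers.

Final answer: 1980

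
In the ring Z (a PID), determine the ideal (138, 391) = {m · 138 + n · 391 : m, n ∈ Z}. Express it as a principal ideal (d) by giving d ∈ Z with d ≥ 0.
(138, 391) = (23); d = 23

In the PID Z, (a, b) is generated by gcd(a, b). Compute gcd(391, 138) with the extended Euclidean algorithm, tracking rows (r, s, t) with s·391 + t·138 = r:
  row A: (391, 1, 0)   [1·391 + 0·138 = 391]
  row B: (138, 0, 1)   [0·391 + 1·138 = 138]
  391 = 2·138 + 115   → row C = row A − 2·row B = (115, 1, −2)   [check: 1·391 − 2·138 = 115]
  138 = 1·115 + 23   → row D = row B − 1·row C = (23, −1, 3)   [check: −1·391 + 3·138 = 23]
  115 = 5·23 + 0   → remainder 0, stop. gcd = 23 (last nonzero row D).
So gcd(138, 391) = 23, with Bézout identity −1·391 + 3·138 = 23. Containment (⊇): the Bézout identity exhibits 23 as an element of (138, 391), giving (23) ⊆ (138, 391). Containment (⊆): since 23 | 138 and 23 | 391 (138 = 23·6, 391 = 23·17), every Z-linear combination of 138 and 391 is divisible by 23, so (138, 391) ⊆ (23). Therefore (138, 391) = (23), d = 23.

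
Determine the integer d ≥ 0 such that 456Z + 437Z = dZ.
(456, 437) = (19); d = 19

In the PID Z, (a, b) is generated by gcd(a, b). Compute gcd(456, 437) with the extended Euclidean algorithm, tracking rows (r, s, t) with s·456 + t·437 = r:
  row A: (456, 1, 0)   [1·456 + 0·437 = 456]
  row B: (437, 0, 1)   [0·456 + 1·437 = 437]
  456 = 1·437 + 19   → row C = row A − 1·row B = (19, 1, −1)   [check: 1·456 − 1·437 = 19]
  437 = 23·19 + 0   → remainder 0, stop. gcd = 19 (last nonzero row C).
So gcd(456, 437) = 19, with Bézout identity 1·456 − 1·437 = 19. Containment (⊇): the Bézout identity exhibits 19 as an element of (456, 437), giving (19) ⊆ (456, 437). Containment (⊆): since 19 | 456 and 19 | 437 (456 = 19·24, 437 = 19·23), every Z-linear combination of 456 and 437 is divisible by 19, so (456, 437) ⊆ (19). Therefore (456, 437) = (19), d = 19.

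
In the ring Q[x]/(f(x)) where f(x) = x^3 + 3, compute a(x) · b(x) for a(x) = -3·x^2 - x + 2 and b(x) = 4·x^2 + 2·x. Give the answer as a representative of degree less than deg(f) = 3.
First multiply in Q[x] without reducing: a · b = -12·x^4 - 10·x^3 + 6·x^2 + 4·x. Now divide by f(x) = x^3 + 3, eliminating the leading term at each step:
  leading term -12·x^4: subtract (-12·x)·f(x) = -12·x^4 - 36·x, leaving -10·x^3 + 6·x^2 + 40·x
  leading term -10·x^3: subtract (-10)·f(x) = -10·x^3 - 30, leaving 6·x^2 + 40·x + 30
The degree is now < 3, so this is the remainder. Hence a · b ≡ 6·x^2 + 40·x + 30 in Q[x]/(f).

Final answer: a · b ≡ 6·x^2 + 40·x + 30 (mod f(x))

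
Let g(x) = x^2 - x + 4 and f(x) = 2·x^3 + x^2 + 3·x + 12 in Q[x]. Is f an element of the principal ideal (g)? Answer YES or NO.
NO

In Q[x] the ideal (g) consists of all multiples of g, so f ∈ (g) iff g | f, i.e. iff the remainder of f on division by g is 0. Divide f by g (g is monic, so eliminate the leading term of the running remainder at each step):
  leading term 2·x^3: subtract (2·x)·g(x) = 2·x^3 - 2·x^2 + 8·x, leaving 3·x^2 - 5·x + 12
  leading term 3·x^2: subtract (3)·g(x) = 3·x^2 - 3·x + 12, leaving -2·x
The remainder r(x) = -2·x ≠ 0 (and deg r < deg g), so g ∤ f, i.e. f ∉ (g).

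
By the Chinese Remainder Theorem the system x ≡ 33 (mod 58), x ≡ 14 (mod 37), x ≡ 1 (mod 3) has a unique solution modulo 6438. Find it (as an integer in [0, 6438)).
x ≡ 1309 (mod 6438); the representative in [0, 6438) is 1309

The moduli 58, 37, 3 are pairwise coprime, so by the CRT there is a unique solution mod 58·37·3 = 6438.
Solve by successive substitution. Start with x ≡ 33 (mod 58).
  Combine with x ≡ 14 (mod 37): write x = 33 + 58·t and require 33 + 58·t ≡ 14 (mod 37), i.e. 58·t ≡ 14 − 33 ≡ 18 (mod 37). Since 58^(−1) ≡ 30 (mod 37) (58 ≡ 21 (mod 37)), t ≡ 30·18 ≡ 22 (mod 37). So x ≡ 33 + 58·22 = 1309 (mod 2146).
  Combine with x ≡ 1 (mod 3): write x = 1309 + 2146·t and require 1309 + 2146·t ≡ 1 (mod 3), i.e. 2146·t ≡ 1 − 1309 ≡ 0 (mod 3). Since 2146^(−1) ≡ 1 (mod 3) (2146 ≡ 1 (mod 3)), t ≡ 1·0 ≡ 0 (mod 3). So x ≡ 1309 + 2146·0 = 1309 (mod 6438).
Unique solution in [0, 6438): x = 1309.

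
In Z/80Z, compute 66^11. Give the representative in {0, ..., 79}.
16

Use repeated squaring. Binary(11) = 1011. Walk through the bits of the exponent 11 left-to-right: at each bit after the leading one, square the running value, then multiply by 66 if the bit is 1 (always reducing mod 80):
  bit 1 = 1 (leading): start with 66.
  bit 2 = 0: square 66^2 = 4356 ≡ 36 (mod 80).
  bit 3 = 1: square 36^2 = 1296 ≡ 16; bit is 1, so multiply 16·66 = 1056 ≡ 16 (mod 80).
  bit 4 = 1: square 16^2 = 256 ≡ 16; bit is 1, so multiply 16·66 = 1056 ≡ 16 (mod 80).
Final value: 66^11 ≡ 16 (mod 80).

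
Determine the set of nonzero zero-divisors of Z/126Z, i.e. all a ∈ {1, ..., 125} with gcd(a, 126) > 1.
nonzero zero-divisors of Z/126Z = {2, 3, 4, 6, 7, 8, 9, 10, 12, 14, 15, 16, 18, 20, 21, 22, 24, 26, 27, 28, 30, 32, 33, 34, 35, 36, 38, 39, 40, 42, 44, 45, 46, 48, 49, 50, 51, 52, 54, 56, 57, 58, 60, 62, 63, 64, 66, 68, 69, 70, 72, 74, 75, 76, 77, 78, 80, 81, 82, 84, 86, 87, 88, 90, 91, 92, 93, 94, 96, 98, 99, 100, 102, 104, 105, 106, 108, 110, 111, 112, 114, 116, 117, 118, 119, 120, 122, 123, 124}

An element a ∈ Z/126Z (with a ≠ 0) is a zero-divisor iff gcd(a, 126) > 1 (because a is a unit precisely when gcd(a, n) = 1, and in Z/nZ every nonzero, non-unit element is a zero-divisor). Scan a = 1, ..., 125 and keep those with gcd(a, 126) > 1:
  gcd(2, 126) = 2, gcd(3, 126) = 3, gcd(4, 126) = 2, gcd(6, 126) = 6, gcd(7, 126) = 7, gcd(8, 126) = 2, gcd(9, 126) = 9, gcd(10, 126) = 2, gcd(12, 126) = 6, gcd(14, 126) = 14, gcd(15, 126) = 3, gcd(16, 126) = 2, gcd(18, 126) = 18, gcd(20, 126) = 2, gcd(21, 126) = 21, gcd(22, 126) = 2, gcd(24, 126) = 6, gcd(26, 126) = 2, gcd(27, 126) = 9, gcd(28, 126) = 14, gcd(30, 126) = 6, gcd(32, 126) = 2, gcd(33, 126) = 3, gcd(34, 126) = 2, gcd(35, 126) = 7, gcd(36, 126) = 18, gcd(38, 126) = 2, gcd(39, 126) = 3, gcd(40, 126) = 2, gcd(42, 126) = 42, gcd(44, 126) = 2, gcd(45, 126) = 9, gcd(46, 126) = 2, gcd(48, 126) = 6, gcd(49, 126) = 7, gcd(50, 126) = 2, gcd(51, 126) = 3, gcd(52, 126) = 2, gcd(54, 126) = 18, gcd(56, 126) = 14, gcd(57, 126) = 3, gcd(58, 126) = 2, gcd(60, 126) = 6, gcd(62, 126) = 2, gcd(63, 126) = 63, gcd(64, 126) = 2, gcd(66, 126) = 6, gcd(68, 126) = 2, gcd(69, 126) = 3, gcd(70, 126) = 14, gcd(72, 126) = 18, gcd(74, 126) = 2, gcd(75, 126) = 3, gcd(76, 126) = 2, gcd(77, 126) = 7, gcd(78, 126) = 6, gcd(80, 126) = 2, gcd(81, 126) = 9, gcd(82, 126) = 2, gcd(84, 126) = 42, gcd(86, 126) = 2, gcd(87, 126) = 3, gcd(88, 126) = 2, gcd(90, 126) = 18, gcd(91, 126) = 7, gcd(92, 126) = 2, gcd(93, 126) = 3, gcd(94, 126) = 2, gcd(96, 126) = 6, gcd(98, 126) = 14, gcd(99, 126) = 9, gcd(100, 126) = 2, gcd(102, 126) = 6, gcd(104, 126) = 2, gcd(105, 126) = 21, gcd(106, 126) = 2, gcd(108, 126) = 18, gcd(110, 126) = 2, gcd(111, 126) = 3, gcd(112, 126) = 14, gcd(114, 126) = 6, gcd(116, 126) = 2, gcd(117, 126) = 9, gcd(118, 126) = 2, gcd(119, 126) = 7, gcd(120, 126) = 6, gcd(122, 126) = 2, gcd(123, 126) = 3, gcd(124, 126) = 2.
All other a ∈ {1, ..., 125} have gcd(a, 126) = 1 and are units. So the nonzero zero-divisors are exactly the 89 values of a appearing in this scan.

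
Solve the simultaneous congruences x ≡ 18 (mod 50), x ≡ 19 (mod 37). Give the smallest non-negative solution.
x ≡ 1018 (mod 1850); the representative in [0, 1850) is 1018

The moduli 50, 37 are pairwise coprime, so by the CRT there is a unique solution mod 50·37 = 1850.
Solve by successive substitution. Start with x ≡ 18 (mod 50).
  Combine with x ≡ 19 (mod 37): write x = 18 + 50·t and require 18 + 50·t ≡ 19 (mod 37), i.e. 50·t ≡ 19 − 18 ≡ 1 (mod 37). Since 50^(−1) ≡ 20 (mod 37) (50 ≡ 13 (mod 37)), t ≡ 20·1 ≡ 20 (mod 37). So x ≡ 18 + 50·20 = 1018 (mod 1850).
Unique solution in [0, 1850): x = 1018.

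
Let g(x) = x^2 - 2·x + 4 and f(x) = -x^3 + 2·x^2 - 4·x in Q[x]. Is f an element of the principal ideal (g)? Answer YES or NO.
In Q[x] the ideal (g) consists of all multiples of g, so f ∈ (g) iff g | f, i.e. iff the remainder of f on division by g is 0. Divide f by g (g is monic, so eliminate the leading term of the running remainder at each step):
  leading term -x^3: subtract (-x)·g(x) = -x^3 + 2·x^2 - 4·x, leaving 0
The remainder is 0, so f(x) = g(x) · h(x) with h(x) = -x. Hence g | f, i.e. f ∈ (g).

Final answer: YES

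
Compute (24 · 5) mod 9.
3

Reduce the factors first: 24 ≡ 6 (mod 9), so 24 · 5 ≡ 6 · 5 (mod 9). 6 · 5 = 30. Dividing by 9: 30 = 3·9 + 3. So (24 · 5) mod 9 = 3.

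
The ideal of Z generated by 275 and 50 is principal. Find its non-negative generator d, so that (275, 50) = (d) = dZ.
(275, 50) = (25); d = 25

In the PID Z, (a, b) is generated by gcd(a, b). Compute gcd(275, 50) with the extended Euclidean algorithm, tracking rows (r, s, t) with s·275 + t·50 = r:
  row A: (275, 1, 0)   [1·275 + 0·50 = 275]
  row B: (50, 0, 1)   [0·275 + 1·50 = 50]
  275 = 5·50 + 25   → row C = row A − 5·row B = (25, 1, −5)   [check: 1·275 − 5·50 = 25]
  50 = 2·25 + 0   → remainder 0, stop. gcd = 25 (last nonzero row C).
So gcd(275, 50) = 25, with Bézout identity 1·275 − 5·50 = 25. Containment (⊇): the Bézout identity exhibits 25 as an element of (275, 50), giving (25) ⊆ (275, 50). Containment (⊆): since 25 | 275 and 25 | 50 (275 = 25·11, 50 = 25·2), every Z-linear combination of 275 and 50 is divisible by 25, so (275, 50) ⊆ (25). Therefore (275, 50) = (25), d = 25.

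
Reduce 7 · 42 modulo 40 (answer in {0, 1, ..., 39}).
14

Reduce the factors first: 42 ≡ 2 (mod 40), so 7 · 42 ≡ 7 · 2 (mod 40). 7 · 2 = 14. Dividing by 40: 14 = 0·40 + 14. So (7 · 42) mod 40 = 14.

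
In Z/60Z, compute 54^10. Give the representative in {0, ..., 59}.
Use repeated squaring. Binary(10) = 1010. Walk through the bits of the exponent 10 left-to-right: at each bit after the leading one, square the running value, then multiply by 54 if the bit is 1 (always reducing mod 60):
  bit 1 = 1 (leading): start with 54.
  bit 2 = 0: square 54^2 = 2916 ≡ 36 (mod 60).
  bit 3 = 1: square 36^2 = 1296 ≡ 36; bit is 1, so multiply 36·54 = 1944 ≡ 24 (mod 60).
  bit 4 = 0: square 24^2 = 576 ≡ 36 (mod 60).
Final value: 54^10 ≡ 36 (mod 60).

Final answer: 36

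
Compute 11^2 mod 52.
Use repeated squaring. Binary(2) = 10. Walk through the bits of the exponent 2 left-to-right: at each bit after the leading one, square the running value, then multiply by 11 if the bit is 1 (always reducing mod 52):
  bit 1 = 1 (leading): start with 11.
  bit 2 = 0: square 11^2 = 121 ≡ 17 (mod 52).
Final value: 11^2 ≡ 17 (mod 52).

Final answer: 17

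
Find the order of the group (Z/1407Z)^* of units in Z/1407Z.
(Z/1407Z)^* consists of the classes a with gcd(a, 1407) = 1, so its order is φ(1407). φ is multiplicative, with φ(p^e) = p^e − p^(e−1). Factorise 1407 = 3 · 7 · 67. Then
  φ(1407) = (3 − 1) · (7 − 1) · (67 − 1) = 2 · 6 · 66 = 792.
Thus |(Z/1407Z)^*| = 792.

Final answer: |(Z/1407Z)^*| = 792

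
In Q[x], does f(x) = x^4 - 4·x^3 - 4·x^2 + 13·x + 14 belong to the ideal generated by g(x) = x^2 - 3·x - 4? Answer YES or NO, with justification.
In Q[x] the ideal (g) consists of all multiples of g, so f ∈ (g) iff g | f, i.e. iff the remainder of f on division by g is 0. Divide f by g (g is monic, so eliminate the leading term of the running remainder at each step):
  leading term x^4: subtract (x^2)·g(x) = x^4 - 3·x^3 - 4·x^2, leaving -x^3 + 13·x + 14
  leading term -x^3: subtract (-x)·g(x) = -x^3 + 3·x^2 + 4·x, leaving -3·x^2 + 9·x + 14
  leading term -3·x^2: subtract (-3)·g(x) = -3·x^2 + 9·x + 12, leaving 2
The remainder r(x) = 2 ≠ 0 (and deg r < deg g), so g ∤ f, i.e. f ∉ (g).

Final answer: NO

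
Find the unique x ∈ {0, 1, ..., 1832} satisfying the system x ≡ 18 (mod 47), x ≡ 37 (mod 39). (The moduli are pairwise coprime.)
The moduli 47, 39 are pairwise coprime, so by the CRT there is a unique solution mod 47·39 = 1833.
Solve by successive substitution. Start with x ≡ 18 (mod 47).
  Combine with x ≡ 37 (mod 39): write x = 18 + 47·t and require 18 + 47·t ≡ 37 (mod 39), i.e. 47·t ≡ 37 − 18 ≡ 19 (mod 39). Since 47^(−1) ≡ 5 (mod 39) (47 ≡ 8 (mod 39)), t ≡ 5·19 ≡ 17 (mod 39). So x ≡ 18 + 47·17 = 817 (mod 1833).
Unique solution in [0, 1833): x = 817.

Final answer: x ≡ 817 (mod 1833); the representative in [0, 1833) is 817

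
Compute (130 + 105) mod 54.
Reduce the summands first: 130 ≡ 22, 105 ≡ 51 (mod 54), so 130 + 105 ≡ 22 + 51 (mod 54). 22 + 51 = 73; 73 = 1·54 + 19, so (130 + 105) mod 54 = 19.

Final answer: 19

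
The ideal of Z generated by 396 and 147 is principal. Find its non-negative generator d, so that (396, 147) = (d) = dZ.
(396, 147) = (3); d = 3

In the PID Z, (a, b) is generated by gcd(a, b). Compute gcd(396, 147) with the extended Euclidean algorithm, tracking rows (r, s, t) with s·396 + t·147 = r:
  row A: (396, 1, 0)   [1·396 + 0·147 = 396]
  row B: (147, 0, 1)   [0·396 + 1·147 = 147]
  396 = 2·147 + 102   → row C = row A − 2·row B = (102, 1, −2)   [check: 1·396 − 2·147 = 102]
  147 = 1·102 + 45   → row D = row B − 1·row C = (45, −1, 3)   [check: −1·396 + 3·147 = 45]
  102 = 2·45 + 12   → row E = row C − 2·row D = (12, 3, −8)   [check: 3·396 − 8·147 = 12]
  45 = 3·12 + 9   → row F = row D − 3·row E = (9, −10, 27)   [check: −10·396 + 27·147 = 9]
  12 = 1·9 + 3   → row G = row E − 1·row F = (3, 13, −35)   [check: 13·396 − 35·147 = 3]
  9 = 3·3 + 0   → remainder 0, stop. gcd = 3 (last nonzero row G).
So gcd(396, 147) = 3, with Bézout identity 13·396 − 35·147 = 3. Containment (⊇): the Bézout identity exhibits 3 as an element of (396, 147), giving (3) ⊆ (396, 147). Containment (⊆): since 3 | 396 and 3 | 147 (396 = 3·132, 147 = 3·49), every Z-linear combination of 396 and 147 is divisible by 3, so (396, 147) ⊆ (3). Therefore (396, 147) = (3), d = 3.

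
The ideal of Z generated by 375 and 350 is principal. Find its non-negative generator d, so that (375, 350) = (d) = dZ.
In the PID Z, (a, b) is generated by gcd(a, b). Compute gcd(375, 350) with the extended Euclidean algorithm, tracking rows (r, s, t) with s·375 + t·350 = r:
  row A: (375, 1, 0)   [1·375 + 0·350 = 375]
  row B: (350, 0, 1)   [0·375 + 1·350 = 350]
  375 = 1·350 + 25   → row C = row A − 1·row B = (25, 1, −1)   [check: 1·375 − 1·350 = 25]
  350 = 14·25 + 0   → remainder 0, stop. gcd = 25 (last nonzero row C).
So gcd(375, 350) = 25, with Bézout identity 1·375 − 1·350 = 25. Containment (⊇): the Bézout identity exhibits 25 as an element of (375, 350), giving (25) ⊆ (375, 350). Containment (⊆): since 25 | 375 and 25 | 350 (375 = 25·15, 350 = 25·14), every Z-linear combination of 375 and 350 is divisible by 25, so (375, 350) ⊆ (25). Therefore (375, 350) = (25), d = 25.

Final answer: (375, 350) = (25); d = 25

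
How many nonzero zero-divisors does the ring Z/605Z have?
In Z/605Z each nonzero element is either a unit (gcd with 605 is 1) or a zero-divisor (gcd > 1). The number of units is φ(605): factorise 605 = 5 · 11^2, so φ(605) = (5 − 1) · (11^2 − 11^1) = 4 · 110 = 440. The nonzero elements number 605 − 1 = 604. Hence the nonzero zero-divisors number 604 − 440 = 164.

Final answer: Z/605Z has 164 nonzero zero-divisors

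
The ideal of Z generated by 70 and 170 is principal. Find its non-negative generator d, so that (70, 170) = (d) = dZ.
(70, 170) = (10); d = 10

In the PID Z, (a, b) is generated by gcd(a, b). Compute gcd(170, 70) with the extended Euclidean algorithm, tracking rows (r, s, t) with s·170 + t·70 = r:
  row A: (170, 1, 0)   [1·170 + 0·70 = 170]
  row B: (70, 0, 1)   [0·170 + 1·70 = 70]
  170 = 2·70 + 30   → row C = row A − 2·row B = (30, 1, −2)   [check: 1·170 − 2·70 = 30]
  70 = 2·30 + 10   → row D = row B − 2·row C = (10, −2, 5)   [check: −2·170 + 5·70 = 10]
  30 = 3·10 + 0   → remainder 0, stop. gcd = 10 (last nonzero row D).
So gcd(70, 170) = 10, with Bézout identity −2·170 + 5·70 = 10. Containment (⊇): the Bézout identity exhibits 10 as an element of (70, 170), giving (10) ⊆ (70, 170). Containment (⊆): since 10 | 70 and 10 | 170 (70 = 10·7, 170 = 10·17), every Z-linear combination of 70 and 170 is divisible by 10, so (70, 170) ⊆ (10). Therefore (70, 170) = (10), d = 10.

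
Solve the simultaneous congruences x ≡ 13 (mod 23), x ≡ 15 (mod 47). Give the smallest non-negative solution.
The moduli 23, 47 are pairwise coprime, so by the CRT there is a unique solution mod 23·47 = 1081.
Solve by successive substitution. Start with x ≡ 13 (mod 23).
  Combine with x ≡ 15 (mod 47): write x = 13 + 23·t and require 13 + 23·t ≡ 15 (mod 47), i.e. 23·t ≡ 15 − 13 ≡ 2 (mod 47). Since 23^(−1) ≡ 45 (mod 47), t ≡ 45·2 ≡ 43 (mod 47). So x ≡ 13 + 23·43 = 1002 (mod 1081).
Unique solution in [0, 1081): x = 1002.

Final answer: x ≡ 1002 (mod 1081); the representative in [0, 1081) is 1002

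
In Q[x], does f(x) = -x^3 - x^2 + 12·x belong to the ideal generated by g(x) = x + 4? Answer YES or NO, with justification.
YES

In Q[x] the ideal (g) consists of all multiples of g, so f ∈ (g) iff g | f, i.e. iff the remainder of f on division by g is 0. Divide f by g (g is monic, so eliminate the leading term of the running remainder at each step):
  leading term -x^3: subtract (-x^2)·g(x) = -x^3 - 4·x^2, leaving 3·x^2 + 12·x
  leading term 3·x^2: subtract (3·x)·g(x) = 3·x^2 + 12·x, leaving 0
The remainder is 0, so f(x) = g(x) · h(x) with h(x) = -x^2 + 3·x. Hence g | f, i.e. f ∈ (g).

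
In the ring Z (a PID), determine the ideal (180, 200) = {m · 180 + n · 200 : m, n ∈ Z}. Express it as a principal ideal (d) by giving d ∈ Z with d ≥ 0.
(180, 200) = (20); d = 20

In the PID Z, (a, b) is generated by gcd(a, b). Compute gcd(200, 180) with the extended Euclidean algorithm, tracking rows (r, s, t) with s·200 + t·180 = r:
  row A: (200, 1, 0)   [1·200 + 0·180 = 200]
  row B: (180, 0, 1)   [0·200 + 1·180 = 180]
  200 = 1·180 + 20   → row C = row A − 1·row B = (20, 1, −1)   [check: 1·200 − 1·180 = 20]
  180 = 9·20 + 0   → remainder 0, stop. gcd = 20 (last nonzero row C).
So gcd(180, 200) = 20, with Bézout identity 1·200 − 1·180 = 20. Containment (⊇): the Bézout identity exhibits 20 as an element of (180, 200), giving (20) ⊆ (180, 200). Containment (⊆): since 20 | 180 and 20 | 200 (180 = 20·9, 200 = 20·10), every Z-linear combination of 180 and 200 is divisible by 20, so (180, 200) ⊆ (20). Therefore (180, 200) = (20), d = 20.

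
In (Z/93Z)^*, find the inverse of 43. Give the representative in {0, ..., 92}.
Apply the extended Euclidean algorithm to (93, 43), tracking rows (r, s, t) with s·93 + t·43 = r. Each division r_prev = q·r_cur + r_new produces the new row as (previous row) − q·(current row):
  row A: (93, 1, 0)   [1·93 + 0·43 = 93]
  row B: (43, 0, 1)   [0·93 + 1·43 = 43]
  93 = 2·43 + 7   → row C = row A − 2·row B = (7, 1, −2)   [check: 1·93 − 2·43 = 7]
  43 = 6·7 + 1   → row D = row B − 6·row C = (1, −6, 13)   [check: −6·93 + 13·43 = 1]
  7 = 7·1 + 0   → remainder 0, stop. gcd = 1 (last nonzero row D).
The gcd is 1, so 43 is invertible mod 93. The last nonzero row gives −6·93 + 13·43 = 1, so t = 13. So 43^(−1) ≡ 13 (mod 93). Verify: 43 · 13 = 559 ≡ 1 (mod 93). ✓

Final answer: 43^(−1) ≡ 13 (mod 93)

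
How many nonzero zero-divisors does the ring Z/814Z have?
Z/814Z has 453 nonzero zero-divisors

In Z/814Z each nonzero element is either a unit (gcd with 814 is 1) or a zero-divisor (gcd > 1). The number of units is φ(814): factorise 814 = 2 · 11 · 37, so φ(814) = (2 − 1) · (11 − 1) · (37 − 1) = 1 · 10 · 36 = 360. The nonzero elements number 814 − 1 = 813. Hence the nonzero zero-divisors number 813 − 360 = 453.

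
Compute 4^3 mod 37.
27

Use repeated squaring. Binary(3) = 11. Walk through the bits of the exponent 3 left-to-right: at each bit after the leading one, square the running value, then multiply by 4 if the bit is 1 (always reducing mod 37):
  bit 1 = 1 (leading): start with 4.
  bit 2 = 1: square 4^2 = 16; bit is 1, so multiply 16·4 = 64 ≡ 27 (mod 37).
Final value: 4^3 ≡ 27 (mod 37).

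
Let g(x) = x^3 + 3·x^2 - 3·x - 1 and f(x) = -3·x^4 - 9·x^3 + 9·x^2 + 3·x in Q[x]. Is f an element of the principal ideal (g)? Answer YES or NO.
YES

In Q[x] the ideal (g) consists of all multiples of g, so f ∈ (g) iff g | f, i.e. iff the remainder of f on division by g is 0. Divide f by g (g is monic, so eliminate the leading term of the running remainder at each step):
  leading term -3·x^4: subtract (-3·x)·g(x) = -3·x^4 - 9·x^3 + 9·x^2 + 3·x, leaving 0
The remainder is 0, so f(x) = g(x) · h(x) with h(x) = -3·x. Hence g | f, i.e. f ∈ (g).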